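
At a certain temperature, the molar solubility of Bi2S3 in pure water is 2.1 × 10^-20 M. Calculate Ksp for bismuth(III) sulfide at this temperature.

Ksp = 4.4 × 10^-97

Bi2S3(s) ⇌ 2 Bi^3+ + 3 S^2-
With molar solubility s: [Bi^3+] = 2s, [S^2-] = 3s.
Ksp = [Bi^3+]^2[S^2-]^3
Substituting: Ksp = (2s)^2(3s)^3 = 108s^5
With s = 2.1 x 10^-20: Ksp = 4.4 × 10^-97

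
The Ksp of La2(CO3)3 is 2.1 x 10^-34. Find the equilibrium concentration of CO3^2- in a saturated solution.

2.2 x 10^-7 M

La2(CO3)3(s) ⇌ 2 La^3+ + 3 CO3^2-
Ksp = [La^3+]^2[CO3^2-]^3
For each mole of La2(CO3)3 that dissolves: [La^3+] = 2s, [CO3^2-] = 3s.
Substituting: Ksp = (2s)^2(3s)^3 = 108s^5
s = (2.1 x 10^-34 / 108)^(1/5) = 7.21 × 10^-8 M
[CO3^2-] = 3s = 2.2 × 10^-7 M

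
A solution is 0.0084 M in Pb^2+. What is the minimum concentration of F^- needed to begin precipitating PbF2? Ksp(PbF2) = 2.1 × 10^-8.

[F^-] = 1.6e-3 M

PbF2(s) <=> Pb^2+(aq) + 2 F^-(aq)
Ksp = [Pb^2+][F^-]^2
Precipitation begins when Q = Ksp. With [Pb^2+] = 0.0084 M:
2.1 × 10^-8 = (0.0084) × [F^-]^2
[F^-] = (2.1 × 10^-8 / 8.4 x 10^-3)^(1/2) = 1.6 × 10^-3 M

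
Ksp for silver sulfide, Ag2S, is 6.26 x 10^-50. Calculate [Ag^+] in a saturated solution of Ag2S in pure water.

Ag2S(s) ⇌ 2 Ag^+(aq) + S^2-(aq)
Ksp = [Ag^+]^2[S^2-]
With molar solubility s: [Ag^+] = 2s, [S^2-] = s.
Substituting: Ksp = (2s)^2s = 4s^3
s = (6.26 x 10^-50 / 4)^(1/3) = 2.501 x 10^-17 M
[Ag^+] = 2s = 5.00 × 10^-17 M

[Ag^+] ≈ 5.00 x 10^-17 M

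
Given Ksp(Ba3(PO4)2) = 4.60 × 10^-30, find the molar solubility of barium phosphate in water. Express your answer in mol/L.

s ≈ 5.32 x 10^-7 M

Ba3(PO4)2(s) ⇌ 3 Ba^2+ + 2 PO4^3-
Ksp = [Ba^2+]^3[PO4^3-]^2
If s mol/L of Ba3(PO4)2 dissolves, [Ba^2+] = 3s and [PO4^3-] = 2s.
Substituting: Ksp = (3s)^3(2s)^2 = 108s^5
s = (4.60 × 10^-30 / 108)^(1/5) = 5.32 × 10^-7 M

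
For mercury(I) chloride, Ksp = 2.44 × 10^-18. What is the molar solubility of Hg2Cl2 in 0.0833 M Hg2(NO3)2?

Hg2Cl2(s) <=> Hg2^2+ + 2 Cl^-
Ksp = [Hg2^2+][Cl^-]^2
If s mol/L dissolves here, [Hg2^2+] = 0.0833 + s ≈ 0.0833, [Cl^-] = 2s (since Hg2^2+ from Hg2(NO3)2 dominates).
Ksp ≈ 0.0833 × (2s)^2
s = 2.71 × 10^-9 M
Check: s = 2.7 x 10^-9 ≪ 0.0833, so the approximation is valid.

2.71 x 10^-9 M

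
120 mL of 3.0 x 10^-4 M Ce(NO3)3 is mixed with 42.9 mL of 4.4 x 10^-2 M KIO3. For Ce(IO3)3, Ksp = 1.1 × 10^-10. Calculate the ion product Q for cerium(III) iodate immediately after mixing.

Total volume = 120 + 42.9 = 162.9 mL.
[Ce^3+] = 3.0 × 10^-4 × (120/162.9) = 2.21 × 10^-4 M
[IO3^-] = 4.4 x 10^-2 × (42.9/162.9) = 1.16 × 10^-2 M
Ce(IO3)3(s) ⇌ Ce^3+(aq) + 3 IO3^-(aq), so Q = [Ce^3+][IO3^-]^3
Q = (2.21 × 10^-4)(1.16 × 10^-2)^3 = 3.4 x 10^-10
Q > Ksp, so Ce(IO3)3 will precipitate.

3.4 x 10^-10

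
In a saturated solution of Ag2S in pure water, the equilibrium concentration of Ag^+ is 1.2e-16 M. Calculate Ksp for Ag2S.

Ag2S(s) <=> 2 Ag^+(aq) + S^2-(aq)
Stoichiometry gives [S^2-] = (1/2)[Ag^+] = 6.00 × 10^-17 M.
Ksp = [Ag^+]^2[S^2-]
Ksp = (1.2 x 10^-16)^2 × 6.00 × 10^-17 = 8.6 × 10^-49

8.6 × 10^-49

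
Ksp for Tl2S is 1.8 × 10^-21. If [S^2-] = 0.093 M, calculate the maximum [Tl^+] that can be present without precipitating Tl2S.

1.4 × 10^-10 M

Tl2S(s) <=> 2 Tl^+ + S^2-
Ksp = [Tl^+]^2[S^2-]
Precipitation begins when Q = Ksp. With [S^2-] = 0.093 M:
1.8 × 10^-21 = (0.093) × [Tl^+]^2
[Tl^+] = (1.8 × 10^-21 / 9.3 × 10^-2)^(1/2) = 1.4 × 10^-10 M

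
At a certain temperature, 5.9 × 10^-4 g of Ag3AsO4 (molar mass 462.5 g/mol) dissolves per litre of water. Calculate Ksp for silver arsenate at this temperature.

Molar solubility s = (5.9 x 10^-4 g/L) / (462.5 g/mol) = 1.28 × 10^-6 M.
Ag3AsO4(s) <=> 3 Ag^+ + AsO4^3-
With molar solubility s: [Ag^+] = 3s, [AsO4^3-] = s.
Ksp = [Ag^+]^3[AsO4^3-]
So Ksp = (3s)^3 × s = 27s^4
With s = 1.28 × 10^-6: Ksp = 7.2 × 10^-23

Ksp ≈ 7.2e-23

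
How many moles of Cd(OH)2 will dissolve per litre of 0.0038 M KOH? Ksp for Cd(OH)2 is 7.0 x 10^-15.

4.8e-10 M

Cd(OH)2(s) ⇌ Cd^2+(aq) + 2 OH^-(aq)
Ksp = [Cd^2+][OH^-]^2
If s mol/L dissolves here, [Cd^2+] = s, [OH^-] = 0.0038 + 2s ≈ 0.0038 (Ksp is small, so little additional dissolves).
Ksp ≈ s × (0.0038)^2
s = 4.8 × 10^-10 M
Check: 2s = 9.7 x 10^-10 ≪ 0.0038, so the approximation is valid.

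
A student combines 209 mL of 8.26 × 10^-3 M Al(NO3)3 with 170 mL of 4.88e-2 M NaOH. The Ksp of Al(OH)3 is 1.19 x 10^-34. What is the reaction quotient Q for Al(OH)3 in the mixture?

Total volume = 209 + 170 = 379 mL.
[Al^3+] = 8.26 × 10^-3 × (209/379) = 4.555 × 10^-3 M
[OH^-] = 4.88 × 10^-2 × (170/379) = 2.189 × 10^-2 M
Al(OH)3(s) ⇌ Al^3+(aq) + 3 OH^-(aq), so Q = [Al^3+][OH^-]^3
Q = (4.555 × 10^-3)(2.189 × 10^-2)^3 = 4.78 x 10^-8
Q > Ksp, so Al(OH)3 will precipitate.

Q = 4.78 x 10^-8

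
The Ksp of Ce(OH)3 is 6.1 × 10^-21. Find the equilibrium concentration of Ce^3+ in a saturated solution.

3.9 × 10^-6 M

Ce(OH)3(s) ⇌ Ce^3+ + 3 OH^-
Ksp = [Ce^3+][OH^-]^3
With molar solubility s: [Ce^3+] = s, [OH^-] = 3s.
Ksp = s(3s)^3 = 27s^4
s^4 = 6.1 × 10^-21 / 27, so s = 3.88 × 10^-6 M
[Ce^3+] = s = 3.9 × 10^-6 M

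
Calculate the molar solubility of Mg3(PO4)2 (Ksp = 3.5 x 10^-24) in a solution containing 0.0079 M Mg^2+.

Mg3(PO4)2(s) ⇌ 3 Mg^2+(aq) + 2 PO4^3-(aq)
Ksp = [Mg^2+]^3[PO4^3-]^2
Let s = moles of Mg3(PO4)2 that dissolve per litre. [Mg^2+] = 0.0079 + 3s ≈ 0.0079, [PO4^3-] = 2s (Ksp is small, so little additional dissolves).
Ksp ≈ (0.0079)^3 × (2s)^2
s = 1.3 × 10^-9 M
Check: 3s = 4.0 × 10^-9 ≪ 0.0079, so the approximation is valid.

s ≈ 1.3 × 10^-9 M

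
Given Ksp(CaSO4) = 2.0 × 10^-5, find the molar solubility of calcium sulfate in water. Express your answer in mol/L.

CaSO4(s) <=> Ca^2+ + SO4^2-
Ksp = [Ca^2+][SO4^2-]
With molar solubility s: [Ca^2+] = s, [SO4^2-] = s.
Ksp = s^2
s = (2.0 × 10^-5)^(1/2) = 4.5 × 10^-3 M

4.5e-3 M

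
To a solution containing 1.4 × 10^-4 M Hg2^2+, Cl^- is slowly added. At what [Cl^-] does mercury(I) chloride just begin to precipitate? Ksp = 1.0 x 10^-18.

Hg2Cl2(s) ⇌ Hg2^2+ + 2 Cl^-
Ksp = [Hg2^2+][Cl^-]^2
Precipitation begins when Q = Ksp. With [Hg2^2+] = 1.4 × 10^-4 M:
1.0 x 10^-18 = (1.4 × 10^-4) × [Cl^-]^2
[Cl^-] = (1.0 x 10^-18 / 1.4 × 10^-4)^(1/2) = 8.5 × 10^-8 M

8.5e-8 M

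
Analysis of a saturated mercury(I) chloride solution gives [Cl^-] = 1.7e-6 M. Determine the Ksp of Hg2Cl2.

Hg2Cl2(s) ⇌ Hg2^2+ + 2 Cl^-
Stoichiometry gives [Hg2^2+] = (1/2)[Cl^-] = 8.50 × 10^-7 M.
Ksp = [Hg2^2+][Cl^-]^2
Ksp = 8.50 × 10^-7 × (1.7 × 10^-6)^2 = 2.5 x 10^-18

Ksp ≈ 2.5 × 10^-18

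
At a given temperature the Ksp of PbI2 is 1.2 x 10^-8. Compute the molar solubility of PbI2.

PbI2(s) ⇌ Pb^2+(aq) + 2 I^-(aq)
Ksp = [Pb^2+][I^-]^2
Let s = molar solubility. Then [Pb^2+] = s and [I^-] = 2s.
So Ksp = s × (2s)^2 = 4s^3
s^3 = 1.2 x 10^-8 / 4, so s = 1.4 × 10^-3 M

1.4e-3 M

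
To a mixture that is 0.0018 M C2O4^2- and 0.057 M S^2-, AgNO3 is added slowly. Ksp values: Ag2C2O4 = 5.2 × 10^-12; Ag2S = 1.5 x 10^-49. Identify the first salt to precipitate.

Ag2S

Precipitation of each salt starts when its ion product equals its Ksp.
For Ag2C2O4: 5.2 × 10^-12 = 0.0018 × [Ag^+]^2  ⇒  [Ag^+] = 5.4 × 10^-5 M.
For Ag2S: 1.5 x 10^-49 = 0.057 × [Ag^+]^2  ⇒  [Ag^+] = 1.6 × 10^-24 M.
The salt with the lower threshold [Ag^+] precipitates first: Ag2S.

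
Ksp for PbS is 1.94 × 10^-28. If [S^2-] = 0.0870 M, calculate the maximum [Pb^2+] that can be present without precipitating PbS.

2.23 x 10^-27 M

PbS(s) ⇌ Pb^2+(aq) + S^2-(aq)
Ksp = [Pb^2+][S^2-]
Precipitation begins when Q = Ksp. With [S^2-] = 0.0870 M:
1.94 × 10^-28 = (0.0870) × [Pb^2+]
[Pb^2+] = (1.94 × 10^-28 / 8.70 × 10^-2) = 2.23 × 10^-27 M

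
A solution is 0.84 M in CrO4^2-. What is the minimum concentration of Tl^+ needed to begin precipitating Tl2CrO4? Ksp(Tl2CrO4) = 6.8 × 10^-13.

[Tl^+] ≈ 9.0 × 10^-7 M

Tl2CrO4(s) ⇌ 2 Tl^+ + CrO4^2-
Ksp = [Tl^+]^2[CrO4^2-]
Precipitation begins when Q = Ksp. With [CrO4^2-] = 0.84 M:
6.8 × 10^-13 = (0.84) × [Tl^+]^2
[Tl^+] = (6.8 × 10^-13 / 8.4 x 10^-1)^(1/2) = 9.0 × 10^-7 M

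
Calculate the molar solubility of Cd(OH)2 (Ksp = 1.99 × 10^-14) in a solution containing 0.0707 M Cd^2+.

2.65e-7 M

Cd(OH)2(s) ⇌ Cd^2+ + 2 OH^-
Ksp = [Cd^2+][OH^-]^2
Let s = moles of Cd(OH)2 that dissolve per litre. [Cd^2+] = 0.0707 + s ≈ 0.0707, [OH^-] = 2s (since the Cd^2+ already present dominates).
Ksp ≈ 0.0707 × (2s)^2
s = 2.65 x 10^-7 M
Check: s = 2.7 × 10^-7 ≪ 0.0707, so the approximation is valid.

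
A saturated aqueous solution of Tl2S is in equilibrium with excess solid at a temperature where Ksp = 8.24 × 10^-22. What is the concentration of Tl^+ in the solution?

[Tl^+] ≈ 1.18e-7 M

Tl2S(s) <=> 2 Tl^+(aq) + S^2-(aq)
Ksp = [Tl^+]^2[S^2-]
Let s = molar solubility. Then [Tl^+] = 2s and [S^2-] = s.
Ksp = (2s)^2s = 4s^3
s^3 = 8.24 × 10^-22 / 4, so s = 5.906 × 10^-8 M
[Tl^+] = 2s = 1.18 × 10^-7 M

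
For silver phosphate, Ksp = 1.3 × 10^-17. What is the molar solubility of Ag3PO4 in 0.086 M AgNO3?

Ag3PO4(s) ⇌ 3 Ag^+(aq) + PO4^3-(aq)
Ksp = [Ag^+]^3[PO4^3-]
Let s = moles of Ag3PO4 that dissolve per litre. [Ag^+] = 0.086 + 3s ≈ 0.086, [PO4^3-] = s (common-ion effect: Ag^+ is already 0.086 M).
Ksp ≈ (0.086)^3 × s
s = 2.0 × 10^-14 M
Check: 3s = 6.1 × 10^-14 ≪ 0.086, so the approximation is valid.

s ≈ 2.0 × 10^-14 M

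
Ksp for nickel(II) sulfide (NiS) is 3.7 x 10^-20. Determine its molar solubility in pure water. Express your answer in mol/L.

s = 1.9 × 10^-10 M

NiS(s) ⇌ Ni^2+ + S^2-
Ksp = [Ni^2+][S^2-]
Let s = molar solubility. Then [Ni^2+] = s and [S^2-] = s.
Ksp = s^2
s = √(3.7 x 10^-20) = 1.9 × 10^-10 M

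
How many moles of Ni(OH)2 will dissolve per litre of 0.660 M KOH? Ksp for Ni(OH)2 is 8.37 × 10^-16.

Ni(OH)2(s) <=> Ni^2+ + 2 OH^-
Ksp = [Ni^2+][OH^-]^2
If s mol/L dissolves here, [Ni^2+] = s, [OH^-] = 0.660 + 2s ≈ 0.660 (since OH^- from KOH dominates).
Ksp ≈ s × (0.660)^2
s = 1.92 × 10^-15 M
Check: 2s = 3.8 × 10^-15 ≪ 0.660, so the approximation is valid.

s = 1.92e-15 M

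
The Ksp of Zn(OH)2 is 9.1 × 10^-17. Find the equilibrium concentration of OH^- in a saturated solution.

Zn(OH)2(s) <=> Zn^2+ + 2 OH^-
Ksp = [Zn^2+][OH^-]^2
With molar solubility s: [Zn^2+] = s, [OH^-] = 2s.
So Ksp = s × (2s)^2 = 4s^3
Solving, s = (9.1 × 10^-17/4)^(1/3) = 2.83 x 10^-6 M
[OH^-] = 2s = 5.7 × 10^-6 M

[OH^-] ≈ 5.7e-6 M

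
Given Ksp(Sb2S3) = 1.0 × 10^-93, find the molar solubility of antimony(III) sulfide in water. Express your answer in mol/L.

s = 9.8 x 10^-20 M

Sb2S3(s) ⇌ 2 Sb^3+(aq) + 3 S^2-(aq)
Ksp = [Sb^3+]^2[S^2-]^3
With molar solubility s: [Sb^3+] = 2s, [S^2-] = 3s.
So Ksp = (2s)^2 × (3s)^3 = 108s^5
Solving, s = (1.0 × 10^-93/108)^(1/5) = 9.8 × 10^-20 M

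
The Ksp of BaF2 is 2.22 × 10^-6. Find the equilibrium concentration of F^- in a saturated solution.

BaF2(s) <=> Ba^2+(aq) + 2 F^-(aq)
Ksp = [Ba^2+][F^-]^2
Let s = molar solubility. Then [Ba^2+] = s and [F^-] = 2s.
Substituting: Ksp = s(2s)^2 = 4s^3
s = (2.22 × 10^-6 / 4)^(1/3) = 8.218 x 10^-3 M
[F^-] = 2s = 1.64 x 10^-2 M

1.64 × 10^-2 M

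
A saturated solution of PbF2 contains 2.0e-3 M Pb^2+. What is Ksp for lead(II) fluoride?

Ksp ≈ 3.2 x 10^-8

PbF2(s) ⇌ Pb^2+ + 2 F^-
Stoichiometry gives [F^-] = (2/1)[Pb^2+] = 4.00 × 10^-3 M.
Ksp = [Pb^2+][F^-]^2
Ksp = 2.0 × 10^-3 × (4.00 × 10^-3)^2 = 3.2 x 10^-8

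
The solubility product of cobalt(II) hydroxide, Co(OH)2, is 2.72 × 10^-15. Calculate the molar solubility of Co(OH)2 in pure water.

Co(OH)2(s) ⇌ Co^2+ + 2 OH^-
Ksp = [Co^2+][OH^-]^2
Let s = molar solubility. Then [Co^2+] = s and [OH^-] = 2s.
Ksp = s(2s)^2 = 4s^3
s^3 = 2.72 × 10^-15 / 4, so s = 8.79 x 10^-6 M

8.79 x 10^-6 M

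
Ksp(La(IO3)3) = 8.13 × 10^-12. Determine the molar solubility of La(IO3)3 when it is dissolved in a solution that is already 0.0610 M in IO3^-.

s ≈ 3.58e-8 M

La(IO3)3(s) ⇌ La^3+ + 3 IO3^-
Ksp = [La^3+][IO3^-]^3
Let s = moles of La(IO3)3 that dissolve per litre. [La^3+] = s, [IO3^-] = 0.0610 + 3s ≈ 0.0610 (common-ion effect: IO3^- is already 0.0610 M).
Ksp ≈ s × (0.0610)^3
s = 3.58 x 10^-8 M
Check: 3s = 1.1 × 10^-7 ≪ 0.0610, so the approximation is valid.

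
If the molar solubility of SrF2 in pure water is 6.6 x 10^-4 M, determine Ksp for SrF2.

SrF2(s) <=> Sr^2+(aq) + 2 F^-(aq)
For each mole of SrF2 that dissolves: [Sr^2+] = s, [F^-] = 2s.
Ksp = [Sr^2+][F^-]^2
Substituting: Ksp = s(2s)^2 = 4s^3
Ksp = 4 × (6.6 × 10^-4)^3 = 1.1 x 10^-9

Ksp ≈ 1.1 x 10^-9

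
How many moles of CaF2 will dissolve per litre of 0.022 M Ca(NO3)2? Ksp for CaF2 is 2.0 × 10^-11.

s = 1.5e-5 M

CaF2(s) ⇌ Ca^2+ + 2 F^-
Ksp = [Ca^2+][F^-]^2
Let s be the molar solubility in this solution. [Ca^2+] = 0.022 + s ≈ 0.022, [F^-] = 2s (since Ca^2+ from Ca(NO3)2 dominates).
Ksp ≈ 0.022 × (2s)^2
s = 1.5 × 10^-5 M
Check: s = 1.5 × 10^-5 ≪ 0.022, so the approximation is valid.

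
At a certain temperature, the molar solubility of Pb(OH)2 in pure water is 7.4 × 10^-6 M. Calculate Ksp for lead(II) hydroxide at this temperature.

Ksp = 1.6 × 10^-15

Pb(OH)2(s) <=> Pb^2+(aq) + 2 OH^-(aq)
With molar solubility s: [Pb^2+] = s, [OH^-] = 2s.
Ksp = [Pb^2+][OH^-]^2
So Ksp = s × (2s)^2 = 4s^3
With s = 7.4 × 10^-6: Ksp = 1.6 x 10^-15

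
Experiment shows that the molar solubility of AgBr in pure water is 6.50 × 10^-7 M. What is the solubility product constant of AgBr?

Ksp = 4.23 x 10^-13

AgBr(s) ⇌ Ag^+ + Br^-
For each mole of AgBr that dissolves: [Ag^+] = s, [Br^-] = s.
Ksp = [Ag^+][Br^-]
Ksp = (s)(s) = s^2
With s = 6.50 × 10^-7: Ksp = 4.23 × 10^-13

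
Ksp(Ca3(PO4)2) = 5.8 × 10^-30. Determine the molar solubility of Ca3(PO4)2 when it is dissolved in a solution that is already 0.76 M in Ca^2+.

s ≈ 1.8e-15 M

Ca3(PO4)2(s) ⇌ 3 Ca^2+(aq) + 2 PO4^3-(aq)
Ksp = [Ca^2+]^3[PO4^3-]^2
Let s be the molar solubility in this solution. [Ca^2+] = 0.76 + 3s ≈ 0.76, [PO4^3-] = 2s (since the Ca^2+ already present dominates).
Ksp ≈ (0.76)^3 × (2s)^2
s = 1.8 × 10^-15 M
Check: 3s = 5.5 x 10^-15 ≪ 0.76, so the approximation is valid.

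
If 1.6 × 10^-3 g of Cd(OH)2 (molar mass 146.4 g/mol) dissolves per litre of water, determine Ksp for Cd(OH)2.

Ksp ≈ 5.2e-15

Molar solubility s = (1.6 x 10^-3 g/L) / (146.4 g/mol) = 1.09 x 10^-5 M.
Cd(OH)2(s) ⇌ Cd^2+ + 2 OH^-
With molar solubility s: [Cd^2+] = s, [OH^-] = 2s.
Ksp = [Cd^2+][OH^-]^2
So Ksp = s × (2s)^2 = 4s^3
Ksp = 4 × (1.09 × 10^-5)^3 = 5.2 × 10^-15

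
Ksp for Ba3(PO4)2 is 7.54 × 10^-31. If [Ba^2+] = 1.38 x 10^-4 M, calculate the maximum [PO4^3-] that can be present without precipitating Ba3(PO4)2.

5.36 x 10^-10 M

Ba3(PO4)2(s) ⇌ 3 Ba^2+(aq) + 2 PO4^3-(aq)
Ksp = [Ba^2+]^3[PO4^3-]^2
Precipitation begins when Q = Ksp. With [Ba^2+] = 1.38 x 10^-4 M:
7.54 × 10^-31 = (1.38 x 10^-4)^3 × [PO4^3-]^2
[PO4^3-] = (7.54 × 10^-31 / 2.628 x 10^-12)^(1/2) = 5.36 x 10^-10 M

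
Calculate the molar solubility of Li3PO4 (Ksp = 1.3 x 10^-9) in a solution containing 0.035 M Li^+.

s ≈ 3.0 × 10^-5 M

Li3PO4(s) <=> 3 Li^+(aq) + PO4^3-(aq)
Ksp = [Li^+]^3[PO4^3-]
Let s = moles of Li3PO4 that dissolve per litre. [Li^+] = 0.035 + 3s ≈ 0.035, [PO4^3-] = s (Ksp is small, so little additional dissolves).
Ksp ≈ (0.035)^3 × s
s = 3.0 × 10^-5 M
Check: 3s = 9.1 × 10^-5 ≪ 0.035, so the approximation is valid.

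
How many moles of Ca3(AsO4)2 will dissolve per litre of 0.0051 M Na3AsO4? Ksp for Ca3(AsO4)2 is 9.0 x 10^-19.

s = 1.1 × 10^-5 M

Ca3(AsO4)2(s) ⇌ 3 Ca^2+ + 2 AsO4^3-
Ksp = [Ca^2+]^3[AsO4^3-]^2
Let s be the molar solubility in this solution. [Ca^2+] = 3s, [AsO4^3-] = 0.0051 + 2s ≈ 0.0051 (Ksp is small, so little additional dissolves).
Ksp ≈ (3s)^3 × (0.0051)^2
s = 1.1 x 10^-5 M
Check: 2s = 2.2 x 10^-5 ≪ 0.0051, so the approximation is valid.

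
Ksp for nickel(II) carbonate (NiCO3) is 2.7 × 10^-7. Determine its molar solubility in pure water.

5.2 × 10^-4 M

NiCO3(s) <=> Ni^2+ + CO3^2-
Ksp = [Ni^2+][CO3^2-]
Let s = molar solubility. Then [Ni^2+] = s and [CO3^2-] = s.
Ksp = s × s = s^2
s = √(2.7 × 10^-7) = 5.2 × 10^-4 M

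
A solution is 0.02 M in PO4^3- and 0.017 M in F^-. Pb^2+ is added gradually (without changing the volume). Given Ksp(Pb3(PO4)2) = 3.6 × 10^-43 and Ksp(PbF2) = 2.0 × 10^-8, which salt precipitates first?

Each salt begins to precipitate when Q = Ksp, i.e. when [Pb^2+] reaches its threshold.
For Pb3(PO4)2: 3.6 × 10^-43 = (0.02)^2 × [Pb^2+]^3  ⇒  [Pb^2+] = 9.7 x 10^-14 M.
For PbF2: 2.0 × 10^-8 = (0.017)^2 × [Pb^2+]  ⇒  [Pb^2+] = 6.9 x 10^-5 M.
The salt with the lower threshold [Pb^2+] precipitates first: Pb3(PO4)2.

Pb3(PO4)2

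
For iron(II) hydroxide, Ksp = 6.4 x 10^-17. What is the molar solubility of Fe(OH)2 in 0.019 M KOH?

Fe(OH)2(s) <=> Fe^2+ + 2 OH^-
Ksp = [Fe^2+][OH^-]^2
Let s = moles of Fe(OH)2 that dissolve per litre. [Fe^2+] = s, [OH^-] = 0.019 + 2s ≈ 0.019 (Ksp is small, so little additional dissolves).
Ksp ≈ s × (0.019)^2
s = 1.8 × 10^-13 M
Check: 2s = 3.5 x 10^-13 ≪ 0.019, so the approximation is valid.

s = 1.8 × 10^-13 M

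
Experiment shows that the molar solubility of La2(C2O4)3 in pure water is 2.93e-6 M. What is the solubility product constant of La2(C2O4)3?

La2(C2O4)3(s) <=> 2 La^3+(aq) + 3 C2O4^2-(aq)
For each mole of La2(C2O4)3 that dissolves: [La^3+] = 2s, [C2O4^2-] = 3s.
Ksp = [La^3+]^2[C2O4^2-]^3
So Ksp = (2s)^2 × (3s)^3 = 108s^5
Ksp = 108 × (2.93 × 10^-6)^5 = 2.33 × 10^-26

2.33e-26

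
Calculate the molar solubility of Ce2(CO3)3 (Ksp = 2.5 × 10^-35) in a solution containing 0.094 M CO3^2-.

8.7e-17 M

Ce2(CO3)3(s) <=> 2 Ce^3+(aq) + 3 CO3^2-(aq)
Ksp = [Ce^3+]^2[CO3^2-]^3
If s mol/L dissolves here, [Ce^3+] = 2s, [CO3^2-] = 0.094 + 3s ≈ 0.094 (since the CO3^2- already present dominates).
Ksp ≈ (2s)^2 × (0.094)^3
s = 8.7 x 10^-17 M
Check: 3s = 2.6 x 10^-16 ≪ 0.094, so the approximation is valid.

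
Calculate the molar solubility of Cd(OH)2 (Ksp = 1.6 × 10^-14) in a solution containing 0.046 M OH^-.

Cd(OH)2(s) ⇌ Cd^2+(aq) + 2 OH^-(aq)
Ksp = [Cd^2+][OH^-]^2
If s mol/L dissolves here, [Cd^2+] = s, [OH^-] = 0.046 + 2s ≈ 0.046 (common-ion effect: OH^- is already 0.046 M).
Ksp ≈ s × (0.046)^2
s = 7.6 × 10^-12 M
Check: 2s = 1.5 × 10^-11 ≪ 0.046, so the approximation is valid.

7.6 x 10^-12 M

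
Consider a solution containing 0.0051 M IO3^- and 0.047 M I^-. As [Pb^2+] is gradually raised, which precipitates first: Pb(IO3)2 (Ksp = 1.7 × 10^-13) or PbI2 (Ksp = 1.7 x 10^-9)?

Precipitation of each salt starts when its ion product equals its Ksp.
For Pb(IO3)2: 1.7 × 10^-13 = (0.0051)^2 × [Pb^2+]  ⇒  [Pb^2+] = 6.5 × 10^-9 M.
For PbI2: 1.7 x 10^-9 = (0.047)^2 × [Pb^2+]  ⇒  [Pb^2+] = 7.7 x 10^-7 M.
The salt with the lower threshold [Pb^2+] precipitates first: Pb(IO3)2.

Pb(IO3)2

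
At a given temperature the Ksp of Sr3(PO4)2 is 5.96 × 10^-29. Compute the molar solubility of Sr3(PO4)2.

8.88 x 10^-7 M

Sr3(PO4)2(s) ⇌ 3 Sr^2+(aq) + 2 PO4^3-(aq)
Ksp = [Sr^2+]^3[PO4^3-]^2
For each mole of Sr3(PO4)2 that dissolves: [Sr^2+] = 3s, [PO4^3-] = 2s.
Ksp = (3s)^3(2s)^2 = 108s^5
s = (5.96 × 10^-29 / 108)^(1/5) = 8.88 × 10^-7 M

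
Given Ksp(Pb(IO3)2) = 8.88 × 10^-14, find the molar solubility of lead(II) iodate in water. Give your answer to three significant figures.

s = 2.81 × 10^-5 M

Pb(IO3)2(s) ⇌ Pb^2+ + 2 IO3^-
Ksp = [Pb^2+][IO3^-]^2
If s mol/L of Pb(IO3)2 dissolves, [Pb^2+] = s and [IO3^-] = 2s.
Substituting: Ksp = s(2s)^2 = 4s^3
s = (8.88 × 10^-14 / 4)^(1/3) = 2.81 × 10^-5 M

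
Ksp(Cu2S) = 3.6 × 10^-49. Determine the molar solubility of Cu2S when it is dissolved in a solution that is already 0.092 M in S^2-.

s = 9.9 × 10^-25 M

Cu2S(s) ⇌ 2 Cu^+(aq) + S^2-(aq)
Ksp = [Cu^+]^2[S^2-]
Let s be the molar solubility in this solution. [Cu^+] = 2s, [S^2-] = 0.092 + s ≈ 0.092 (since the S^2- already present dominates).
Ksp ≈ (2s)^2 × 0.092
s = 9.9 × 10^-25 M
Check: s = 9.9 × 10^-25 ≪ 0.092, so the approximation is valid.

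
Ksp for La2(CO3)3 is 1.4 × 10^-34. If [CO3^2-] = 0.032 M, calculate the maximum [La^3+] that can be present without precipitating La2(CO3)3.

[La^3+] ≈ 2.1 × 10^-15 M

La2(CO3)3(s) ⇌ 2 La^3+ + 3 CO3^2-
Ksp = [La^3+]^2[CO3^2-]^3
Precipitation begins when Q = Ksp. With [CO3^2-] = 0.032 M:
1.4 × 10^-34 = (0.032)^3 × [La^3+]^2
[La^3+] = (1.4 × 10^-34 / 3.28 x 10^-5)^(1/2) = 2.1 × 10^-15 M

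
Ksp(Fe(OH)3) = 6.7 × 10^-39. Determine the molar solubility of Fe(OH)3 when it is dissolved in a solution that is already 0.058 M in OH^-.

s ≈ 3.4e-35 M

Fe(OH)3(s) <=> Fe^3+(aq) + 3 OH^-(aq)
Ksp = [Fe^3+][OH^-]^3
If s mol/L dissolves here, [Fe^3+] = s, [OH^-] = 0.058 + 3s ≈ 0.058 (common-ion effect: OH^- is already 0.058 M).
Ksp ≈ s × (0.058)^3
s = 3.4 × 10^-35 M
Check: 3s = 1.0 x 10^-34 ≪ 0.058, so the approximation is valid.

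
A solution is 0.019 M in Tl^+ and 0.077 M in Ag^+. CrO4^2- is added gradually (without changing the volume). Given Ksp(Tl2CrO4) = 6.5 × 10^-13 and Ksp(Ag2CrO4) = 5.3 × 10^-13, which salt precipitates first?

Each salt begins to precipitate when Q = Ksp, i.e. when [CrO4^2-] reaches its threshold.
For Tl2CrO4: 6.5 × 10^-13 = (0.019)^2 × [CrO4^2-]  ⇒  [CrO4^2-] = 1.8 x 10^-9 M.
For Ag2CrO4: 5.3 × 10^-13 = (0.077)^2 × [CrO4^2-]  ⇒  [CrO4^2-] = 8.9 × 10^-11 M.
The salt with the lower threshold [CrO4^2-] precipitates first: Ag2CrO4.

Ag2CrO4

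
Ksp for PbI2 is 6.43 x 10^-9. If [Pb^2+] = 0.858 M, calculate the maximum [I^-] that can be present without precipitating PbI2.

8.66e-5 M

PbI2(s) <=> Pb^2+ + 2 I^-
Ksp = [Pb^2+][I^-]^2
Precipitation begins when Q = Ksp. With [Pb^2+] = 0.858 M:
6.43 x 10^-9 = (0.858) × [I^-]^2
[I^-] = (6.43 x 10^-9 / 8.58 × 10^-1)^(1/2) = 8.66 × 10^-5 M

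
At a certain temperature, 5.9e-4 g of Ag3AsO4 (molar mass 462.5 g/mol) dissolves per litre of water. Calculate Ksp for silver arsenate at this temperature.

Molar solubility s = (5.9 × 10^-4 g/L) / (462.5 g/mol) = 1.28 × 10^-6 M.
Ag3AsO4(s) ⇌ 3 Ag^+ + AsO4^3-
Let s = molar solubility. Then [Ag^+] = 3s and [AsO4^3-] = s.
Ksp = [Ag^+]^3[AsO4^3-]
So Ksp = (3s)^3 × s = 27s^4
With s = 1.28 × 10^-6: Ksp = 7.2 × 10^-23

Ksp = 7.2 x 10^-23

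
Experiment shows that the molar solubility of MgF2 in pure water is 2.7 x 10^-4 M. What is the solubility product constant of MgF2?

7.9 × 10^-11

MgF2(s) ⇌ Mg^2+(aq) + 2 F^-(aq)
Let s = molar solubility. Then [Mg^2+] = s and [F^-] = 2s.
Ksp = [Mg^2+][F^-]^2
Ksp = s(2s)^2 = 4s^3
Ksp = 4 × (2.7 × 10^-4)^3 = 7.9 x 10^-11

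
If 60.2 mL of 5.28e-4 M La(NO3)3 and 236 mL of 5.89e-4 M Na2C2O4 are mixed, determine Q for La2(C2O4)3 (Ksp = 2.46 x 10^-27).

Q = 1.19 x 10^-18

Total volume = 60.2 + 236 = 296.2 mL.
[La^3+] = 5.28 × 10^-4 × (60.2/296.2) = 1.073 × 10^-4 M
[C2O4^2-] = 5.89 × 10^-4 × (236/296.2) = 4.693 × 10^-4 M
La2(C2O4)3(s) ⇌ 2 La^3+(aq) + 3 C2O4^2-(aq), so Q = [La^3+]^2[C2O4^2-]^3
Q = (1.073 × 10^-4)^2(4.693 × 10^-4)^3 = 1.19 × 10^-18
Q > Ksp, so La2(C2O4)3 will precipitate.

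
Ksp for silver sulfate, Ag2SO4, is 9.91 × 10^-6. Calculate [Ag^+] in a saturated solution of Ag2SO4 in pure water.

[Ag^+] = 2.71 x 10^-2 M

Ag2SO4(s) ⇌ 2 Ag^+(aq) + SO4^2-(aq)
Ksp = [Ag^+]^2[SO4^2-]
Let s = molar solubility. Then [Ag^+] = 2s and [SO4^2-] = s.
Ksp = (2s)^2s = 4s^3
Solving, s = (9.91 × 10^-6/4)^(1/3) = 1.353 × 10^-2 M
[Ag^+] = 2s = 2.71 × 10^-2 M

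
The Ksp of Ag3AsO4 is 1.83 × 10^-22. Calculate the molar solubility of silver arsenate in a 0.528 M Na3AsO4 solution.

2.34 x 10^-8 M

Ag3AsO4(s) ⇌ 3 Ag^+(aq) + AsO4^3-(aq)
Ksp = [Ag^+]^3[AsO4^3-]
Let s = moles of Ag3AsO4 that dissolve per litre. [Ag^+] = 3s, [AsO4^3-] = 0.528 + s ≈ 0.528 (Ksp is small, so little additional dissolves).
Ksp ≈ (3s)^3 × 0.528
s = 2.34 x 10^-8 M
Check: s = 2.3 × 10^-8 ≪ 0.528, so the approximation is valid.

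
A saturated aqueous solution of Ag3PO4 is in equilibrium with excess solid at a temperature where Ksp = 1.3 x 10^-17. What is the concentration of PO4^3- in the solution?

[PO4^3-] = 2.6e-5 M

Ag3PO4(s) ⇌ 3 Ag^+(aq) + PO4^3-(aq)
Ksp = [Ag^+]^3[PO4^3-]
With molar solubility s: [Ag^+] = 3s, [PO4^3-] = s.
So Ksp = (3s)^3 × s = 27s^4
s^4 = 1.3 x 10^-17 / 27, so s = 2.63 × 10^-5 M
[PO4^3-] = s = 2.6 × 10^-5 M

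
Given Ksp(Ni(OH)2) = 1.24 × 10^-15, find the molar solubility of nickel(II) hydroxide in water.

s = 6.77e-6 M

Ni(OH)2(s) ⇌ Ni^2+(aq) + 2 OH^-(aq)
Ksp = [Ni^2+][OH^-]^2
Let s = molar solubility. Then [Ni^2+] = s and [OH^-] = 2s.
Substituting: Ksp = s(2s)^2 = 4s^3
s = (1.24 × 10^-15 / 4)^(1/3) = 6.77 × 10^-6 M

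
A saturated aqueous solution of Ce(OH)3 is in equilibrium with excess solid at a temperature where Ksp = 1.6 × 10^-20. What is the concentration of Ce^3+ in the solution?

[Ce^3+] = 4.9 x 10^-6 M

Ce(OH)3(s) <=> Ce^3+ + 3 OH^-
Ksp = [Ce^3+][OH^-]^3
Let s = molar solubility. Then [Ce^3+] = s and [OH^-] = 3s.
So Ksp = s × (3s)^3 = 27s^4
Solving, s = (1.6 × 10^-20/27)^(1/4) = 4.93 × 10^-6 M
[Ce^3+] = s = 4.9 x 10^-6 M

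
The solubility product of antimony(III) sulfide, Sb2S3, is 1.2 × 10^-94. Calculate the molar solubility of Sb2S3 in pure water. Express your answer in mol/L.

s ≈ 6.4e-20 M

Sb2S3(s) ⇌ 2 Sb^3+ + 3 S^2-
Ksp = [Sb^3+]^2[S^2-]^3
Let s = molar solubility. Then [Sb^3+] = 2s and [S^2-] = 3s.
So Ksp = (2s)^2 × (3s)^3 = 108s^5
Solving, s = (1.2 × 10^-94/108)^(1/5) = 6.4 × 10^-20 M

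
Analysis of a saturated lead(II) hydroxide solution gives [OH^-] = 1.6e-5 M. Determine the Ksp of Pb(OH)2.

2.0 × 10^-15

Pb(OH)2(s) ⇌ Pb^2+(aq) + 2 OH^-(aq)
Stoichiometry gives [Pb^2+] = (1/2)[OH^-] = 8.00 x 10^-6 M.
Ksp = [Pb^2+][OH^-]^2
Ksp = 8.00 x 10^-6 × (1.6 x 10^-5)^2 = 2.0 × 10^-15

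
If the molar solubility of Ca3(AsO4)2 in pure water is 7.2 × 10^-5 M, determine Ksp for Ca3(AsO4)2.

Ksp = 2.1 x 10^-19

Ca3(AsO4)2(s) ⇌ 3 Ca^2+ + 2 AsO4^3-
Let s = molar solubility. Then [Ca^2+] = 3s and [AsO4^3-] = 2s.
Ksp = [Ca^2+]^3[AsO4^3-]^2
So Ksp = (3s)^3 × (2s)^2 = 108s^5
With s = 7.2 × 10^-5: Ksp = 2.1 × 10^-19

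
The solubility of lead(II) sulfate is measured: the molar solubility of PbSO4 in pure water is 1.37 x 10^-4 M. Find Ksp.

1.88e-8

PbSO4(s) ⇌ Pb^2+(aq) + SO4^2-(aq)
For each mole of PbSO4 that dissolves: [Pb^2+] = s, [SO4^2-] = s.
Ksp = [Pb^2+][SO4^2-]
Ksp = s × s = s^2
Ksp = (1.37 x 10^-4)^2 = 1.88 × 10^-8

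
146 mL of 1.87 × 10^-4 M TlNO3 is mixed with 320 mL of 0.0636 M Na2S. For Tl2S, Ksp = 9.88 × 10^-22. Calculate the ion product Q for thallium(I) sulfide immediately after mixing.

Q = 1.50 × 10^-10

Total volume = 146 + 320 = 466 mL.
[Tl^+] = 1.87 × 10^-4 × (146/466) = 5.859 x 10^-5 M
[S^2-] = 6.36 x 10^-2 × (320/466) = 4.367 × 10^-2 M
Tl2S(s) <=> 2 Tl^+(aq) + S^2-(aq), so Q = [Tl^+]^2[S^2-]
Q = (5.859 × 10^-5)^2(4.367 × 10^-2) = 1.50 × 10^-10
Q > Ksp, so Tl2S will precipitate.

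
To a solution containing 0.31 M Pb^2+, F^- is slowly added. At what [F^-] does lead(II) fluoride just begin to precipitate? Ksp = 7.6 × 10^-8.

PbF2(s) ⇌ Pb^2+(aq) + 2 F^-(aq)
Ksp = [Pb^2+][F^-]^2
Precipitation begins when Q = Ksp. With [Pb^2+] = 0.31 M:
7.6 × 10^-8 = (0.31) × [F^-]^2
[F^-] = (7.6 × 10^-8 / 3.1 × 10^-1)^(1/2) = 5.0 × 10^-4 M

5.0e-4 M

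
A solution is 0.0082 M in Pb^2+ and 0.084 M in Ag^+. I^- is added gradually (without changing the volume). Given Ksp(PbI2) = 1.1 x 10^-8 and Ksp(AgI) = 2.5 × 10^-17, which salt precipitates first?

Precipitation of each salt starts when its ion product equals its Ksp.
For PbI2: 1.1 x 10^-8 = 0.0082 × [I^-]^2  ⇒  [I^-] = 1.2 × 10^-3 M.
For AgI: 2.5 × 10^-17 = 0.084 × [I^-]  ⇒  [I^-] = 3.0 x 10^-16 M.
The salt with the lower threshold [I^-] precipitates first: AgI.

AgI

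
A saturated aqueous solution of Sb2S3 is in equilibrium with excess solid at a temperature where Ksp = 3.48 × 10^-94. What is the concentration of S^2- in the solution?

Sb2S3(s) ⇌ 2 Sb^3+(aq) + 3 S^2-(aq)
Ksp = [Sb^3+]^2[S^2-]^3
With molar solubility s: [Sb^3+] = 2s, [S^2-] = 3s.
Substituting: Ksp = (2s)^2(3s)^3 = 108s^5
s = (3.48 × 10^-94 / 108)^(1/5) = 7.973 × 10^-20 M
[S^2-] = 3s = 2.39 × 10^-19 M

[S^2-] = 2.39e-19 M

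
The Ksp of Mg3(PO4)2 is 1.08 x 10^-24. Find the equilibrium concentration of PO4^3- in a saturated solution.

[PO4^3-] ≈ 1.26e-5 M

Mg3(PO4)2(s) <=> 3 Mg^2+ + 2 PO4^3-
Ksp = [Mg^2+]^3[PO4^3-]^2
With molar solubility s: [Mg^2+] = 3s, [PO4^3-] = 2s.
Substituting: Ksp = (3s)^3(2s)^2 = 108s^5
Solving, s = (1.08 x 10^-24/108)^(1/5) = 6.310 x 10^-6 M
[PO4^3-] = 2s = 1.26 x 10^-5 M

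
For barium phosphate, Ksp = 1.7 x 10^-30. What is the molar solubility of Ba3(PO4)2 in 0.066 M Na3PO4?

Ba3(PO4)2(s) ⇌ 3 Ba^2+(aq) + 2 PO4^3-(aq)
Ksp = [Ba^2+]^3[PO4^3-]^2
Let s be the molar solubility in this solution. [Ba^2+] = 3s, [PO4^3-] = 0.066 + 2s ≈ 0.066 (Ksp is small, so little additional dissolves).
Ksp ≈ (3s)^3 × (0.066)^2
s = 2.4 x 10^-10 M
Check: 2s = 4.9 × 10^-10 ≪ 0.066, so the approximation is valid.

2.4 x 10^-10 M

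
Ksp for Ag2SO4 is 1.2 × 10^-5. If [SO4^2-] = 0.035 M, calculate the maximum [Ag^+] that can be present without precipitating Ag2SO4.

[Ag^+] = 0.019 M

Ag2SO4(s) ⇌ 2 Ag^+(aq) + SO4^2-(aq)
Ksp = [Ag^+]^2[SO4^2-]
Precipitation begins when Q = Ksp. With [SO4^2-] = 0.035 M:
1.2 × 10^-5 = (0.035) × [Ag^+]^2
[Ag^+] = (1.2 × 10^-5 / 3.5 x 10^-2)^(1/2) = 1.9 × 10^-2 M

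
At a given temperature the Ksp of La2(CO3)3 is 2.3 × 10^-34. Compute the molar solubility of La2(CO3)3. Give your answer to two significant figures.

La2(CO3)3(s) <=> 2 La^3+(aq) + 3 CO3^2-(aq)
Ksp = [La^3+]^2[CO3^2-]^3
Let s = molar solubility. Then [La^3+] = 2s and [CO3^2-] = 3s.
So Ksp = (2s)^2 × (3s)^3 = 108s^5
s^5 = 2.3 × 10^-34 / 108, so s = 7.3 × 10^-8 M

s = 7.3 × 10^-8 M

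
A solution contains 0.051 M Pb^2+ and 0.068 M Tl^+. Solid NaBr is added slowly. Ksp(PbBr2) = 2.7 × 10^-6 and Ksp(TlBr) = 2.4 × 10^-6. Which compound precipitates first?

TlBr

Each salt begins to precipitate when Q = Ksp, i.e. when [Br^-] reaches its threshold.
For PbBr2: 2.7 × 10^-6 = 0.051 × [Br^-]^2  ⇒  [Br^-] = 7.3 x 10^-3 M.
For TlBr: 2.4 × 10^-6 = 0.068 × [Br^-]  ⇒  [Br^-] = 3.5 × 10^-5 M.
The salt with the lower threshold [Br^-] precipitates first: TlBr.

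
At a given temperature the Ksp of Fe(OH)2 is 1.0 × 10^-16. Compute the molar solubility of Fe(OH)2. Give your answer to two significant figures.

Fe(OH)2(s) <=> Fe^2+ + 2 OH^-
Ksp = [Fe^2+][OH^-]^2
With molar solubility s: [Fe^2+] = s, [OH^-] = 2s.
Ksp = s(2s)^2 = 4s^3
Solving, s = (1.0 × 10^-16/4)^(1/3) = 2.9 × 10^-6 M

s = 2.9e-6 M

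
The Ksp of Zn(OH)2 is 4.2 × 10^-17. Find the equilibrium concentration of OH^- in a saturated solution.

Zn(OH)2(s) <=> Zn^2+ + 2 OH^-
Ksp = [Zn^2+][OH^-]^2
Let s = molar solubility. Then [Zn^2+] = s and [OH^-] = 2s.
So Ksp = s × (2s)^2 = 4s^3
Solving, s = (4.2 × 10^-17/4)^(1/3) = 2.19 × 10^-6 M
[OH^-] = 2s = 4.4 × 10^-6 M

4.4e-6 M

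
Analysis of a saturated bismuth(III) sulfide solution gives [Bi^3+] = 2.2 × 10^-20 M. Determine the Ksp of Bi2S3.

Bi2S3(s) ⇌ 2 Bi^3+ + 3 S^2-
Stoichiometry gives [S^2-] = (3/2)[Bi^3+] = 3.30 x 10^-20 M.
Ksp = [Bi^3+]^2[S^2-]^3
Ksp = (2.2 × 10^-20)^2 × (3.30 x 10^-20)^3 = 1.7 × 10^-98

Ksp ≈ 1.7e-98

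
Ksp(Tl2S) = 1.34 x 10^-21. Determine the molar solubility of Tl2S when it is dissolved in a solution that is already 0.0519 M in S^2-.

s = 8.03e-11 M

Tl2S(s) ⇌ 2 Tl^+ + S^2-
Ksp = [Tl^+]^2[S^2-]
Let s be the molar solubility in this solution. [Tl^+] = 2s, [S^2-] = 0.0519 + s ≈ 0.0519 (common-ion effect: S^2- is already 0.0519 M).
Ksp ≈ (2s)^2 × 0.0519
s = 8.03 × 10^-11 M
Check: s = 8.0 x 10^-11 ≪ 0.0519, so the approximation is valid.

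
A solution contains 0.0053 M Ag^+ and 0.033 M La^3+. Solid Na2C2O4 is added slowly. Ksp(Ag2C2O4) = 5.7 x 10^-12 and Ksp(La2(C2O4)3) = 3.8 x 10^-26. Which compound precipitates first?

La2(C2O4)3

Precipitation of each salt starts when its ion product equals its Ksp.
For Ag2C2O4: 5.7 x 10^-12 = (0.0053)^2 × [C2O4^2-]  ⇒  [C2O4^2-] = 2.0 × 10^-7 M.
For La2(C2O4)3: 3.8 x 10^-26 = (0.033)^2 × [C2O4^2-]^3  ⇒  [C2O4^2-] = 3.3 × 10^-8 M.
The salt with the lower threshold [C2O4^2-] precipitates first: La2(C2O4)3.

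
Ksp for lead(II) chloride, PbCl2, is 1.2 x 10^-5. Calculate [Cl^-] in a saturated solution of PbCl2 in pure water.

[Cl^-] = 0.029 M

PbCl2(s) <=> Pb^2+ + 2 Cl^-
Ksp = [Pb^2+][Cl^-]^2
If s mol/L of PbCl2 dissolves, [Pb^2+] = s and [Cl^-] = 2s.
Substituting: Ksp = s(2s)^2 = 4s^3
Solving, s = (1.2 x 10^-5/4)^(1/3) = 1.44 x 10^-2 M
[Cl^-] = 2s = 2.9 × 10^-2 M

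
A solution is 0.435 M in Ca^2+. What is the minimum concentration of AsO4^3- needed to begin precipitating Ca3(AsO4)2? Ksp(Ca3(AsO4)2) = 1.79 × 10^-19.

Ca3(AsO4)2(s) <=> 3 Ca^2+ + 2 AsO4^3-
Ksp = [Ca^2+]^3[AsO4^3-]^2
Precipitation begins when Q = Ksp. With [Ca^2+] = 0.435 M:
1.79 × 10^-19 = (0.435)^3 × [AsO4^3-]^2
[AsO4^3-] = (1.79 × 10^-19 / 8.231 × 10^-2)^(1/2) = 1.47 x 10^-9 M

[AsO4^3-] = 1.47 × 10^-9 M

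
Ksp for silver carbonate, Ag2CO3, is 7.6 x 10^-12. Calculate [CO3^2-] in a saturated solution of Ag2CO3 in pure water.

Ag2CO3(s) ⇌ 2 Ag^+ + CO3^2-
Ksp = [Ag^+]^2[CO3^2-]
Let s = molar solubility. Then [Ag^+] = 2s and [CO3^2-] = s.
So Ksp = (2s)^2 × s = 4s^3
s^3 = 7.6 x 10^-12 / 4, so s = 1.24 × 10^-4 M
[CO3^2-] = s = 1.2 × 10^-4 M

1.2e-4 M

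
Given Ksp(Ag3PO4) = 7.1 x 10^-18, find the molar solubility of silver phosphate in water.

Ag3PO4(s) ⇌ 3 Ag^+(aq) + PO4^3-(aq)
Ksp = [Ag^+]^3[PO4^3-]
If s mol/L of Ag3PO4 dissolves, [Ag^+] = 3s and [PO4^3-] = s.
Substituting: Ksp = (3s)^3s = 27s^4
s^4 = 7.1 x 10^-18 / 27, so s = 2.3 x 10^-5 M

2.3e-5 M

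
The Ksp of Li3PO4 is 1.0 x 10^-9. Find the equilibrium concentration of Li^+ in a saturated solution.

Li3PO4(s) ⇌ 3 Li^+(aq) + PO4^3-(aq)
Ksp = [Li^+]^3[PO4^3-]
With molar solubility s: [Li^+] = 3s, [PO4^3-] = s.
Ksp = (3s)^3s = 27s^4
s = (1.0 x 10^-9 / 27)^(1/4) = 2.47 × 10^-3 M
[Li^+] = 3s = 7.4 × 10^-3 M

[Li^+] ≈ 7.4e-3 M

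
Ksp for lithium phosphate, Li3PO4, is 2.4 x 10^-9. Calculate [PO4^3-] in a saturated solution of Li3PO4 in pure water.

Li3PO4(s) ⇌ 3 Li^+(aq) + PO4^3-(aq)
Ksp = [Li^+]^3[PO4^3-]
With molar solubility s: [Li^+] = 3s, [PO4^3-] = s.
So Ksp = (3s)^3 × s = 27s^4
s = (2.4 x 10^-9 / 27)^(1/4) = 3.07 x 10^-3 M
[PO4^3-] = s = 3.1 × 10^-3 M

3.1 × 10^-3 M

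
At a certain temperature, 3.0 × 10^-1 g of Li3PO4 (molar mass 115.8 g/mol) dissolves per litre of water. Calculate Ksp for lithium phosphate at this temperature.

Molar solubility s = (3.0 × 10^-1 g/L) / (115.8 g/mol) = 2.59 × 10^-3 M.
Li3PO4(s) ⇌ 3 Li^+(aq) + PO4^3-(aq)
With molar solubility s: [Li^+] = 3s, [PO4^3-] = s.
Ksp = [Li^+]^3[PO4^3-]
Ksp = (3s)^3s = 27s^4
With s = 2.59 × 10^-3: Ksp = 1.2 x 10^-9

1.2e-9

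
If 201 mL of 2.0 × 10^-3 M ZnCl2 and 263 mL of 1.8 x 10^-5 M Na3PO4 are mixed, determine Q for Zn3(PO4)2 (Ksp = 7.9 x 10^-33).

Total volume = 201 + 263 = 464 mL.
[Zn^2+] = 2.0 × 10^-3 × (201/464) = 8.66 x 10^-4 M
[PO4^3-] = 1.8 × 10^-5 × (263/464) = 1.02 × 10^-5 M
Zn3(PO4)2(s) ⇌ 3 Zn^2+(aq) + 2 PO4^3-(aq), so Q = [Zn^2+]^3[PO4^3-]^2
Q = (8.66 × 10^-4)^3(1.02 x 10^-5)^2 = 6.8 x 10^-20
Q > Ksp, so Zn3(PO4)2 will precipitate.

6.8 × 10^-20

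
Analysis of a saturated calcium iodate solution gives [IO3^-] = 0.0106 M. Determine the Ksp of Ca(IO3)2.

Ca(IO3)2(s) <=> Ca^2+(aq) + 2 IO3^-(aq)
Stoichiometry gives [Ca^2+] = (1/2)[IO3^-] = 5.300 × 10^-3 M.
Ksp = [Ca^2+][IO3^-]^2
Ksp = 5.300 × 10^-3 × (1.06 × 10^-2)^2 = 5.96 × 10^-7

Ksp = 5.96 × 10^-7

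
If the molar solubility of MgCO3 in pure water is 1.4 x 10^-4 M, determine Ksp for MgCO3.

MgCO3(s) ⇌ Mg^2+(aq) + CO3^2-(aq)
Let s = molar solubility. Then [Mg^2+] = s and [CO3^2-] = s.
Ksp = [Mg^2+][CO3^2-]
Ksp = s^2
With s = 1.4 x 10^-4: Ksp = 2.0 × 10^-8

Ksp ≈ 2.0 × 10^-8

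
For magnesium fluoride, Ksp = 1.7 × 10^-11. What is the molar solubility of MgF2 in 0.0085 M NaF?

MgF2(s) ⇌ Mg^2+ + 2 F^-
Ksp = [Mg^2+][F^-]^2
Let s = moles of MgF2 that dissolve per litre. [Mg^2+] = s, [F^-] = 0.0085 + 2s ≈ 0.0085 (since F^- from NaF dominates).
Ksp ≈ s × (0.0085)^2
s = 2.4 × 10^-7 M
Check: 2s = 4.7 × 10^-7 ≪ 0.0085, so the approximation is valid.

2.4 × 10^-7 M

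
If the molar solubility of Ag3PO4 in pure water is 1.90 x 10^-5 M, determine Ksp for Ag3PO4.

Ag3PO4(s) ⇌ 3 Ag^+(aq) + PO4^3-(aq)
If s mol/L of Ag3PO4 dissolves, [Ag^+] = 3s and [PO4^3-] = s.
Ksp = [Ag^+]^3[PO4^3-]
Substituting: Ksp = (3s)^3s = 27s^4
Ksp = 27 × (1.90 × 10^-5)^4 = 3.52 × 10^-18

3.52e-18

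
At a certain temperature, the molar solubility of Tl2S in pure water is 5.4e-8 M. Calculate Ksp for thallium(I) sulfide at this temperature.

Ksp = 6.3 x 10^-22

Tl2S(s) <=> 2 Tl^+ + S^2-
Let s = molar solubility. Then [Tl^+] = 2s and [S^2-] = s.
Ksp = [Tl^+]^2[S^2-]
Substituting: Ksp = (2s)^2s = 4s^3
Ksp = 4 × (5.4 x 10^-8)^3 = 6.3 × 10^-22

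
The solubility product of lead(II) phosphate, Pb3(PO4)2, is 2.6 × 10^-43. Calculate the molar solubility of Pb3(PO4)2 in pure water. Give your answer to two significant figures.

Pb3(PO4)2(s) ⇌ 3 Pb^2+(aq) + 2 PO4^3-(aq)
Ksp = [Pb^2+]^3[PO4^3-]^2
With molar solubility s: [Pb^2+] = 3s, [PO4^3-] = 2s.
Substituting: Ksp = (3s)^3(2s)^2 = 108s^5
s = (2.6 × 10^-43 / 108)^(1/5) = 1.2 × 10^-9 M

s ≈ 1.2e-9 M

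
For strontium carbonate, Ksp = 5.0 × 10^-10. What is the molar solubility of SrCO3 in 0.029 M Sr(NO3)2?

s ≈ 1.7e-8 M

SrCO3(s) <=> Sr^2+ + CO3^2-
Ksp = [Sr^2+][CO3^2-]
Let s = moles of SrCO3 that dissolve per litre. [Sr^2+] = 0.029 + s ≈ 0.029, [CO3^2-] = s (since Sr^2+ from Sr(NO3)2 dominates).
Ksp ≈ 0.029 × s
s = 1.7 × 10^-8 M
Check: s = 1.7 × 10^-8 ≪ 0.029, so the approximation is valid.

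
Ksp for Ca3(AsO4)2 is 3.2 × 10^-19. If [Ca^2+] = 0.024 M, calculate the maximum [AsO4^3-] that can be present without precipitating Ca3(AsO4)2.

1.5 × 10^-7 M

Ca3(AsO4)2(s) ⇌ 3 Ca^2+(aq) + 2 AsO4^3-(aq)
Ksp = [Ca^2+]^3[AsO4^3-]^2
Precipitation begins when Q = Ksp. With [Ca^2+] = 0.024 M:
3.2 × 10^-19 = (0.024)^3 × [AsO4^3-]^2
[AsO4^3-] = (3.2 × 10^-19 / 1.38 × 10^-5)^(1/2) = 1.5 x 10^-7 M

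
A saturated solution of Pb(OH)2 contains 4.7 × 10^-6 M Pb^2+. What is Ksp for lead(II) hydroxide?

Ksp = 4.2 x 10^-16

Pb(OH)2(s) ⇌ Pb^2+ + 2 OH^-
Stoichiometry gives [OH^-] = (2/1)[Pb^2+] = 9.40 x 10^-6 M.
Ksp = [Pb^2+][OH^-]^2
Ksp = 4.7 x 10^-6 × (9.40 × 10^-6)^2 = 4.2 × 10^-16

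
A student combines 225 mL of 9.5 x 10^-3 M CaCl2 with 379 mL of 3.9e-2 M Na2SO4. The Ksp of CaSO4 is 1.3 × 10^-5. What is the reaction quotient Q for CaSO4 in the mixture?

Total volume = 225 + 379 = 604 mL.
[Ca^2+] = 9.5 x 10^-3 × (225/604) = 3.54 × 10^-3 M
[SO4^2-] = 3.9 × 10^-2 × (379/604) = 2.45 x 10^-2 M
CaSO4(s) <=> Ca^2+(aq) + SO4^2-(aq), so Q = [Ca^2+][SO4^2-]
Q = (3.54 × 10^-3)(2.45 × 10^-2) = 8.7 × 10^-5
Q > Ksp, so CaSO4 will precipitate.

8.7e-5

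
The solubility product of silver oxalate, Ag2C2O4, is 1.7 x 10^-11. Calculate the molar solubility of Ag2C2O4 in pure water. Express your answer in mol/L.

s = 1.6 × 10^-4 M

Ag2C2O4(s) ⇌ 2 Ag^+(aq) + C2O4^2-(aq)
Ksp = [Ag^+]^2[C2O4^2-]
If s mol/L of Ag2C2O4 dissolves, [Ag^+] = 2s and [C2O4^2-] = s.
So Ksp = (2s)^2 × s = 4s^3
s = (1.7 x 10^-11 / 4)^(1/3) = 1.6 x 10^-4 M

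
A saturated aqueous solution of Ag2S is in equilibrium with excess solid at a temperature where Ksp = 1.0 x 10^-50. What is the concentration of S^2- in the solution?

Ag2S(s) <=> 2 Ag^+(aq) + S^2-(aq)
Ksp = [Ag^+]^2[S^2-]
For each mole of Ag2S that dissolves: [Ag^+] = 2s, [S^2-] = s.
Ksp = (2s)^2s = 4s^3
s = (1.0 x 10^-50 / 4)^(1/3) = 1.36 x 10^-17 M
[S^2-] = s = 1.4 x 10^-17 M

[S^2-] ≈ 1.4e-17 M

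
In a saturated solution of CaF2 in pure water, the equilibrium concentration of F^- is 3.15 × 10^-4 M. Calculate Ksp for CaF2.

CaF2(s) <=> Ca^2+ + 2 F^-
Stoichiometry gives [Ca^2+] = (1/2)[F^-] = 1.575 x 10^-4 M.
Ksp = [Ca^2+][F^-]^2
Ksp = 1.575 × 10^-4 × (3.15 x 10^-4)^2 = 1.56 × 10^-11

Ksp ≈ 1.56 x 10^-11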